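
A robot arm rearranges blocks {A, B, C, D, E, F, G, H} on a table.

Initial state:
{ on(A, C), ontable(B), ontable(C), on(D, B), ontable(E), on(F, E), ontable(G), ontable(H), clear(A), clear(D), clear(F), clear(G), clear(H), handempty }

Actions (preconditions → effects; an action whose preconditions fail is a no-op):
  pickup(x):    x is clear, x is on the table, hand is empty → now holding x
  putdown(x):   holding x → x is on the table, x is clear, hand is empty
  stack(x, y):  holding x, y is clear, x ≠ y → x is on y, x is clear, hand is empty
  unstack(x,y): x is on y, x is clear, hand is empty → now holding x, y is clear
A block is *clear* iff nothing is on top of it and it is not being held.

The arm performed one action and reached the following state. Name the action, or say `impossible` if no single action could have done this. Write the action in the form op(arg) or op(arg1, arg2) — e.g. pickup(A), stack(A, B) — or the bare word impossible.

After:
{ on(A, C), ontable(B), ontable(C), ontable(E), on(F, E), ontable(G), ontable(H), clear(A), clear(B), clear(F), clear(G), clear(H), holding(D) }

unstack(D, B)

target: towers=[B; C/A; E/F; G; H] holding=D
         pickup(G) → towers=[B/D; C/A; E/F; H] holding=G
     unstack(A, C) → towers=[B/D; C; E/F; G; H] holding=A
         pickup(H) → towers=[B/D; C/A; E/F; G] holding=H
     unstack(F, E) → towers=[B/D; C/A; E; G; H] holding=F
     unstack(D, B) → towers=[B; C/A; E/F; G; H] holding=D  ← match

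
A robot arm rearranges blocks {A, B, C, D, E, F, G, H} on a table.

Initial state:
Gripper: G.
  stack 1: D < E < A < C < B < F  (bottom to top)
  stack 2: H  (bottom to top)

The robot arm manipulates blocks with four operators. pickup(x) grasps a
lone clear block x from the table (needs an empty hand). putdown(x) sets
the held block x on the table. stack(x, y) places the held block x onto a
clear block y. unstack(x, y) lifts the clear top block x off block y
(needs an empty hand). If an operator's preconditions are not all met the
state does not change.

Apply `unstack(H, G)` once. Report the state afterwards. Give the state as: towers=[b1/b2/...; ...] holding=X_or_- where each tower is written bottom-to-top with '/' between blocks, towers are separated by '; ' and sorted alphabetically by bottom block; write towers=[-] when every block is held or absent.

towers=[D/E/A/C/B/F; H] holding=G

before: towers=[D/E/A/C/B/F; H] holding=G
pre[unstack(H, G)]: on(H,G) no, clear(H) yes, handempty no
on(H,G), handempty unmet → unstack(H, G) is a no-op
after:  towers=[D/E/A/C/B/F; H] holding=G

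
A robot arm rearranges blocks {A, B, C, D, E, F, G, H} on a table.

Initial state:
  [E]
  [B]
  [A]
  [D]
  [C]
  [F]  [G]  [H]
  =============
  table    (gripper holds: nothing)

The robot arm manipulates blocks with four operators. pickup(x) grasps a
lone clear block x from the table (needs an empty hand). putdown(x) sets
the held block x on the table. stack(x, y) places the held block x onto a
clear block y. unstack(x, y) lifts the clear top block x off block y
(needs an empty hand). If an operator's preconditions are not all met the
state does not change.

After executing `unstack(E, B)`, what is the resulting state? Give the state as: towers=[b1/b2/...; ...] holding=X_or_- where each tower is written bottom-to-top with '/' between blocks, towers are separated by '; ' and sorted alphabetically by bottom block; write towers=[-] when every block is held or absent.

towers=[F/C/D/A/B; G; H] holding=E

before: towers=[F/C/D/A/B/E; G; H] holding=-
pre[unstack(E, B)]: on(E,B) ✓, clear(E) ✓, handempty ✓
all met → apply unstack(E, B)
after:  towers=[F/C/D/A/B; G; H] holding=E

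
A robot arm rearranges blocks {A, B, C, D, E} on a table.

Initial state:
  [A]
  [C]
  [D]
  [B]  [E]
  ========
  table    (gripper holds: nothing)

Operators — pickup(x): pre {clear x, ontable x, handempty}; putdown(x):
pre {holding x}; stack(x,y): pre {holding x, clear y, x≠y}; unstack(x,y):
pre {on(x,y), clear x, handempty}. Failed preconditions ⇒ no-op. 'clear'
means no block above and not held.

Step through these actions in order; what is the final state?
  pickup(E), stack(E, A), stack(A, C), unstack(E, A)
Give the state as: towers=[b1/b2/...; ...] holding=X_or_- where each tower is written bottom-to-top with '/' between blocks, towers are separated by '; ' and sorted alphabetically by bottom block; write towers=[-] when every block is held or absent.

step 1 (pickup(E)): towers=[B/D/C/A] holding=E
step 2 (stack(E, A)): towers=[B/D/C/A/E] holding=-
step 3 (stack(A, C)) [no-op]: towers=[B/D/C/A/E] holding=-
step 4 (unstack(E, A)): towers=[B/D/C/A] holding=E

towers=[B/D/C/A] holding=E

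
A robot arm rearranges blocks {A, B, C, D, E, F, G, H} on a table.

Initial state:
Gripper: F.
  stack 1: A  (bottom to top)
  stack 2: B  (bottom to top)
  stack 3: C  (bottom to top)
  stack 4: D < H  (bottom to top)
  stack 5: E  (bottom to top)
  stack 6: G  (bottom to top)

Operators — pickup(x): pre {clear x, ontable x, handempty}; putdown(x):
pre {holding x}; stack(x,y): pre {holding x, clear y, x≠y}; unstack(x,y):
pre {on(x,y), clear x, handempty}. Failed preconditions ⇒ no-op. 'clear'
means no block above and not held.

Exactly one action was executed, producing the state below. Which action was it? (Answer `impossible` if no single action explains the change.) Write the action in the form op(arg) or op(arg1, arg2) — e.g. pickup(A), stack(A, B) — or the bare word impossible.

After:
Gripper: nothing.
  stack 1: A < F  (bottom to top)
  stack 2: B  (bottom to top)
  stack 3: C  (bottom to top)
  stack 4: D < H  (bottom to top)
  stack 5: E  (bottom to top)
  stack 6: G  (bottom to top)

stack(F, A)

target: towers=[A/F; B; C; D/H; E; G] holding=-
        putdown(F) → towers=[A; B; C; D/H; E; F; G] holding=-
       stack(F, G) → towers=[A; B; C; D/H; E; G/F] holding=-
       stack(F, A) → towers=[A/F; B; C; D/H; E; G] holding=-  ← match
       stack(F, E) → towers=[A; B; C; D/H; E/F; G] holding=-
       stack(F, H) → towers=[A; B; C; D/H/F; E; G] holding=-
       stack(F, B) → towers=[A; B/F; C; D/H; E; G] holding=-
       stack(F, C) → towers=[A; B; C/F; D/H; E; G] holding=-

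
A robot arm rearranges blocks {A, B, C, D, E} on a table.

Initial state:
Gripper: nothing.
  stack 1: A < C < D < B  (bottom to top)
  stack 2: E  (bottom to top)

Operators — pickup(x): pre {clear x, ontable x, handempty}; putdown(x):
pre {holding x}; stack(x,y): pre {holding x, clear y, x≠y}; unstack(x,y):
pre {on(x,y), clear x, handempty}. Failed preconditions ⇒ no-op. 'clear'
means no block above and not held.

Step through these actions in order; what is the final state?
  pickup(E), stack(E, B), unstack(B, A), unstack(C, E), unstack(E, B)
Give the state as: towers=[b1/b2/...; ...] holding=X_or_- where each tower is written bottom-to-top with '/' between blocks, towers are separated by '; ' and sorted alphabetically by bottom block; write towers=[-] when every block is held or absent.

step 1 (pickup(E)): towers=[A/C/D/B] holding=E
step 2 (stack(E, B)): towers=[A/C/D/B/E] holding=-
step 3 (unstack(B, A)) [no-op]: towers=[A/C/D/B/E] holding=-
step 4 (unstack(C, E)) [no-op]: towers=[A/C/D/B/E] holding=-
step 5 (unstack(E, B)): towers=[A/C/D/B] holding=E

towers=[A/C/D/B] holding=E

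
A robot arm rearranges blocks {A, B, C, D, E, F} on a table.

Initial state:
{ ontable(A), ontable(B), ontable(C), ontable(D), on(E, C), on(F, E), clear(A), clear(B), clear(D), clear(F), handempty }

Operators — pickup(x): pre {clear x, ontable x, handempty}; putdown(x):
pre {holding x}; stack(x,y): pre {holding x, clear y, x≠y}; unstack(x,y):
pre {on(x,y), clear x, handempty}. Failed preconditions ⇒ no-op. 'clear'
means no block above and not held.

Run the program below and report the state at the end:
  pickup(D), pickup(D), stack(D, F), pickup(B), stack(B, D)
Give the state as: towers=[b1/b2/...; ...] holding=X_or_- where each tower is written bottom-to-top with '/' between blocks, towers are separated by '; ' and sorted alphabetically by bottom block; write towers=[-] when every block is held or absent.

step 1 (pickup(D)): towers=[A; B; C/E/F] holding=D
step 2 (pickup(D)) [no-op]: towers=[A; B; C/E/F] holding=D
step 3 (stack(D, F)): towers=[A; B; C/E/F/D] holding=-
step 4 (pickup(B)): towers=[A; C/E/F/D] holding=B
step 5 (stack(B, D)): towers=[A; C/E/F/D/B] holding=-

towers=[A; C/E/F/D/B] holding=-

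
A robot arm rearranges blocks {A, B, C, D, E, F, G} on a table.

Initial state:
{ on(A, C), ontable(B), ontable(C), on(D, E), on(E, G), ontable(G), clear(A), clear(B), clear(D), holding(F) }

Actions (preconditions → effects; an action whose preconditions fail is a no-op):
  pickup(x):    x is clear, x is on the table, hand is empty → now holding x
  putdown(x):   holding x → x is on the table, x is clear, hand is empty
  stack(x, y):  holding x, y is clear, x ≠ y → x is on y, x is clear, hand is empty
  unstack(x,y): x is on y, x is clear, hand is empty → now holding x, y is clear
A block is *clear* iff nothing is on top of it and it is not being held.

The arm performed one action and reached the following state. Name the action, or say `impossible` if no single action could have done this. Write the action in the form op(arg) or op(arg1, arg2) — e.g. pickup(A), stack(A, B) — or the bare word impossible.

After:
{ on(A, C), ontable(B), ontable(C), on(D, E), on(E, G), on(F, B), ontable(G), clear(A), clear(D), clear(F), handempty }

stack(F, B)

target: towers=[B/F; C/A; G/E/D] holding=-
        putdown(F) → towers=[B; C/A; F; G/E/D] holding=-
       stack(F, B) → towers=[B/F; C/A; G/E/D] holding=-  ← match
       stack(F, D) → towers=[B; C/A; G/E/D/F] holding=-
       stack(F, A) → towers=[B; C/A/F; G/E/D] holding=-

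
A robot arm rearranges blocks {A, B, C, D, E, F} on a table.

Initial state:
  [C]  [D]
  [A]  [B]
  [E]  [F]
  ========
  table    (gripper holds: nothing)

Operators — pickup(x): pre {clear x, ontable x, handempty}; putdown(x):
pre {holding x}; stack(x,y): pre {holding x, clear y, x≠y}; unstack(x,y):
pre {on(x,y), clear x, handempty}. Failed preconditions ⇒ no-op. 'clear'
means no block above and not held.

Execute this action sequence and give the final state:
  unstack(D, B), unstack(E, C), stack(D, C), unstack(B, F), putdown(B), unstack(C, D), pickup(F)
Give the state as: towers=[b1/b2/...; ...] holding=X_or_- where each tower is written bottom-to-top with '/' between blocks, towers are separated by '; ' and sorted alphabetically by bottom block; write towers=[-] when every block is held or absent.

step 1 (unstack(D, B)): towers=[E/A/C; F/B] holding=D
step 2 (unstack(E, C)) [no-op]: towers=[E/A/C; F/B] holding=D
step 3 (stack(D, C)): towers=[E/A/C/D; F/B] holding=-
step 4 (unstack(B, F)): towers=[E/A/C/D; F] holding=B
step 5 (putdown(B)): towers=[B; E/A/C/D; F] holding=-
step 6 (unstack(C, D)) [no-op]: towers=[B; E/A/C/D; F] holding=-
step 7 (pickup(F)): towers=[B; E/A/C/D] holding=F

towers=[B; E/A/C/D] holding=F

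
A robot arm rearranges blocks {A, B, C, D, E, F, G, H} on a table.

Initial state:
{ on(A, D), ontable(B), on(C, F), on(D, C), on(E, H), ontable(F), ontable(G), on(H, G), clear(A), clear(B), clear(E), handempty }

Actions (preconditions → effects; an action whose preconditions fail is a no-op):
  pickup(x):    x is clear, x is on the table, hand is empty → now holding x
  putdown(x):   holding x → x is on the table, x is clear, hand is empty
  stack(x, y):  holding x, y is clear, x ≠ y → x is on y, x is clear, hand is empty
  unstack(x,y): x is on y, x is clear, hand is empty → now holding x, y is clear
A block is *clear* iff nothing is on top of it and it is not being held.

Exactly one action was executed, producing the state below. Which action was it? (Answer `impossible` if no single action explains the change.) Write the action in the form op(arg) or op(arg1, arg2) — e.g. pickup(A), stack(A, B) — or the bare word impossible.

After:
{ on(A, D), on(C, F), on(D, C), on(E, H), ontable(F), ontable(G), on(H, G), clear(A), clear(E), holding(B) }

pickup(B)

target: towers=[F/C/D/A; G/H/E] holding=B
     unstack(A, D) → towers=[B; F/C/D; G/H/E] holding=A
     unstack(E, H) → towers=[B; F/C/D/A; G/H] holding=E
         pickup(B) → towers=[F/C/D/A; G/H/E] holding=B  ← match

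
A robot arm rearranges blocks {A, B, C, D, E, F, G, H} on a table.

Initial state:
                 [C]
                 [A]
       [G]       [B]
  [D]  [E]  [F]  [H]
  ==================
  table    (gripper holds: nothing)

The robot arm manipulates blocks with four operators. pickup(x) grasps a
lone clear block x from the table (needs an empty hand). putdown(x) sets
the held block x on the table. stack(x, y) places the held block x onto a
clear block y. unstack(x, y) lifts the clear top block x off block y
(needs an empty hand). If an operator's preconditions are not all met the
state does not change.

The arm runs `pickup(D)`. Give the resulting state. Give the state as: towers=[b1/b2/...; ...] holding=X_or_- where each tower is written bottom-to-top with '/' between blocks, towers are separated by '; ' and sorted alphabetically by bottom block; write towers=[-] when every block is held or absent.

before: towers=[D; E/G; F; H/B/A/C] holding=-
pre[pickup(D)]: clear(D) ok, ontable(D) ok, handempty ok
all met → apply pickup(D)
after:  towers=[E/G; F; H/B/A/C] holding=D

towers=[E/G; F; H/B/A/C] holding=D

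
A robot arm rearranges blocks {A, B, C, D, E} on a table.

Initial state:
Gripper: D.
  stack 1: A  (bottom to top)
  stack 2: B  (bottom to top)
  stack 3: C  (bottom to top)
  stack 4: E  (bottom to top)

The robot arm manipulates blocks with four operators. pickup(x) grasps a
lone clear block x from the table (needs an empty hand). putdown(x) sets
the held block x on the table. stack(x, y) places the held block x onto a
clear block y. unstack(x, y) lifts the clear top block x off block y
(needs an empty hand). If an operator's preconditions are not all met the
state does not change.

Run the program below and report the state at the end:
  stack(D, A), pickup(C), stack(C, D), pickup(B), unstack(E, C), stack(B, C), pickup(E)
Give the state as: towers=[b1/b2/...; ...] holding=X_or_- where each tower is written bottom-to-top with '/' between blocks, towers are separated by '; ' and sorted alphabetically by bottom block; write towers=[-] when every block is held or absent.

towers=[A/D/C/B] holding=E

step 1 (stack(D, A)): towers=[A/D; B; C; E] holding=-
step 2 (pickup(C)): towers=[A/D; B; E] holding=C
step 3 (stack(C, D)): towers=[A/D/C; B; E] holding=-
step 4 (pickup(B)): towers=[A/D/C; E] holding=B
step 5 (unstack(E, C)) [no-op]: towers=[A/D/C; E] holding=B
step 6 (stack(B, C)): towers=[A/D/C/B; E] holding=-
step 7 (pickup(E)): towers=[A/D/C/B] holding=E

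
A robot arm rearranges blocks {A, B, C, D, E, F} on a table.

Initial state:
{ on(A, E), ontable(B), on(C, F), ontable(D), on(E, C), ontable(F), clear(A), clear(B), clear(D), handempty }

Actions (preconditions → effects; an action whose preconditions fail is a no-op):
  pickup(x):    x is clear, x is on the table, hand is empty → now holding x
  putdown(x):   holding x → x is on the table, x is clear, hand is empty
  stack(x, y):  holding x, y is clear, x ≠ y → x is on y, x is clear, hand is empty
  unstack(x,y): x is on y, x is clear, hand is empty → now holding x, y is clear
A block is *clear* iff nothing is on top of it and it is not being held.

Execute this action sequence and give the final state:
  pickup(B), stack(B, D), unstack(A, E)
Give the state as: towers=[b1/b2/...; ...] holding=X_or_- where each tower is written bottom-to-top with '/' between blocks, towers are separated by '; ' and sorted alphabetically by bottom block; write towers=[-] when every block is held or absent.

step 1 (pickup(B)): towers=[D; F/C/E/A] holding=B
step 2 (stack(B, D)): towers=[D/B; F/C/E/A] holding=-
step 3 (unstack(A, E)): towers=[D/B; F/C/E] holding=A

towers=[D/B; F/C/E] holding=A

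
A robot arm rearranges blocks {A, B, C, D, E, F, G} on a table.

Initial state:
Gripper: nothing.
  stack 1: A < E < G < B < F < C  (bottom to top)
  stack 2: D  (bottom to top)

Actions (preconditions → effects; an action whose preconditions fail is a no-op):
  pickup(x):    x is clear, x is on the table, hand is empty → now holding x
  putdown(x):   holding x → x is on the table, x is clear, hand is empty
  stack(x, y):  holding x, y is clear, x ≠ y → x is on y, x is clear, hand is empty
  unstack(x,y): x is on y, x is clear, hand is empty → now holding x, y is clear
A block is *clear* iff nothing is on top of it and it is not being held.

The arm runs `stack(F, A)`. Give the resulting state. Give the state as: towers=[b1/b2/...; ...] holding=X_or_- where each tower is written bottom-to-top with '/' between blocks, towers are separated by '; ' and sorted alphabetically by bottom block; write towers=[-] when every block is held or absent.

before: towers=[A/E/G/B/F/C; D] holding=-
pre[stack(F, A)]: holding(F) ✗, clear(A) ✗, F≠A ✓
holding(F), clear(A) unmet → stack(F, A) is a no-op
after:  towers=[A/E/G/B/F/C; D] holding=-

towers=[A/E/G/B/F/C; D] holding=-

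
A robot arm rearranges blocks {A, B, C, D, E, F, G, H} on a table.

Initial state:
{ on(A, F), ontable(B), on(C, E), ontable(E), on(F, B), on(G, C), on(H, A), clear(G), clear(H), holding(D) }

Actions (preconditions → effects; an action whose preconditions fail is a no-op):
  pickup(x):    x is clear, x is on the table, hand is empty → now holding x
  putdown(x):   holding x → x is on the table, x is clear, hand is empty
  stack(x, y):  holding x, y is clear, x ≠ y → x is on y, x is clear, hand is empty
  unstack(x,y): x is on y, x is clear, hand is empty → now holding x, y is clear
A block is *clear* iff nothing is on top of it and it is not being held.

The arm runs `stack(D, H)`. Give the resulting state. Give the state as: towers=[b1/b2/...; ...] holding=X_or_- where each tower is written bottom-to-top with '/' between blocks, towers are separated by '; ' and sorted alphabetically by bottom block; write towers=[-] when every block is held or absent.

towers=[B/F/A/H/D; E/C/G] holding=-

before: towers=[B/F/A/H; E/C/G] holding=D
pre[stack(D, H)]: holding(D) yes, clear(H) yes, D≠H yes
all met → apply stack(D, H)
after:  towers=[B/F/A/H/D; E/C/G] holding=-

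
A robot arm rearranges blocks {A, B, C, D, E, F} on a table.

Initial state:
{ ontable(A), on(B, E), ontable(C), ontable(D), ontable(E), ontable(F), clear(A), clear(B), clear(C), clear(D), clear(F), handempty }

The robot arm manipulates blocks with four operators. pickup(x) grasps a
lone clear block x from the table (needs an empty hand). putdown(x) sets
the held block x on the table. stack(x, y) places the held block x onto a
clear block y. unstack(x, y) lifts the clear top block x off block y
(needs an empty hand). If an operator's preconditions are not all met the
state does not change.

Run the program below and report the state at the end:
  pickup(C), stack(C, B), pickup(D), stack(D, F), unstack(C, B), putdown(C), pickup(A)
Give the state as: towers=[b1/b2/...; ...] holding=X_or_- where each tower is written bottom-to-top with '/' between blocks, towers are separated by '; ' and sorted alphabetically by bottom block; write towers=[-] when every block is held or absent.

towers=[C; E/B; F/D] holding=A

step 1 (pickup(C)): towers=[A; D; E/B; F] holding=C
step 2 (stack(C, B)): towers=[A; D; E/B/C; F] holding=-
step 3 (pickup(D)): towers=[A; E/B/C; F] holding=D
step 4 (stack(D, F)): towers=[A; E/B/C; F/D] holding=-
step 5 (unstack(C, B)): towers=[A; E/B; F/D] holding=C
step 6 (putdown(C)): towers=[A; C; E/B; F/D] holding=-
step 7 (pickup(A)): towers=[C; E/B; F/D] holding=A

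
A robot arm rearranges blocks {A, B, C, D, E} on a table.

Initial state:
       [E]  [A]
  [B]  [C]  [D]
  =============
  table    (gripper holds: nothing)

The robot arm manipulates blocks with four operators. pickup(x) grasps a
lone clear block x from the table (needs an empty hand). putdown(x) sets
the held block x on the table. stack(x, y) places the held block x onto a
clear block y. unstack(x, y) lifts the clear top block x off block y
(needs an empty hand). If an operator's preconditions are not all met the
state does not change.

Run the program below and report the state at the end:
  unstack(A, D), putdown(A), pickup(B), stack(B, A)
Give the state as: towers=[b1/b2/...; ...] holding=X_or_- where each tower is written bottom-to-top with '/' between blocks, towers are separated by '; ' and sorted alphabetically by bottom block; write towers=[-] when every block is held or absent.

towers=[A/B; C/E; D] holding=-

step 1 (unstack(A, D)): towers=[B; C/E; D] holding=A
step 2 (putdown(A)): towers=[A; B; C/E; D] holding=-
step 3 (pickup(B)): towers=[A; C/E; D] holding=B
step 4 (stack(B, A)): towers=[A/B; C/E; D] holding=-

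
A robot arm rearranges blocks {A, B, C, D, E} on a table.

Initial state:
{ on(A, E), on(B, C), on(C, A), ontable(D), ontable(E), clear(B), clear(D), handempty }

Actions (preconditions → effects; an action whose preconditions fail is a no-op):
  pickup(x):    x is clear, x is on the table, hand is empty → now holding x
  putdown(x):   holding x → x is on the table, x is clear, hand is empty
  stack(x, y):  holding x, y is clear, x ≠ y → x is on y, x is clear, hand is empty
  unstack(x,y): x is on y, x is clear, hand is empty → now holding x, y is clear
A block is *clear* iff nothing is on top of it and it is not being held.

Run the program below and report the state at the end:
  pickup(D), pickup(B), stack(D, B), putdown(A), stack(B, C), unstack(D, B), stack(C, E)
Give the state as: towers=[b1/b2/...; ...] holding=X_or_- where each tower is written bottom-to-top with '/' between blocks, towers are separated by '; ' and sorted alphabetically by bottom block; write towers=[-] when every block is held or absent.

towers=[E/A/C/B] holding=D

step 1 (pickup(D)): towers=[E/A/C/B] holding=D
step 2 (pickup(B)) [no-op]: towers=[E/A/C/B] holding=D
step 3 (stack(D, B)): towers=[E/A/C/B/D] holding=-
step 4 (putdown(A)) [no-op]: towers=[E/A/C/B/D] holding=-
step 5 (stack(B, C)) [no-op]: towers=[E/A/C/B/D] holding=-
step 6 (unstack(D, B)): towers=[E/A/C/B] holding=D
step 7 (stack(C, E)) [no-op]: towers=[E/A/C/B] holding=D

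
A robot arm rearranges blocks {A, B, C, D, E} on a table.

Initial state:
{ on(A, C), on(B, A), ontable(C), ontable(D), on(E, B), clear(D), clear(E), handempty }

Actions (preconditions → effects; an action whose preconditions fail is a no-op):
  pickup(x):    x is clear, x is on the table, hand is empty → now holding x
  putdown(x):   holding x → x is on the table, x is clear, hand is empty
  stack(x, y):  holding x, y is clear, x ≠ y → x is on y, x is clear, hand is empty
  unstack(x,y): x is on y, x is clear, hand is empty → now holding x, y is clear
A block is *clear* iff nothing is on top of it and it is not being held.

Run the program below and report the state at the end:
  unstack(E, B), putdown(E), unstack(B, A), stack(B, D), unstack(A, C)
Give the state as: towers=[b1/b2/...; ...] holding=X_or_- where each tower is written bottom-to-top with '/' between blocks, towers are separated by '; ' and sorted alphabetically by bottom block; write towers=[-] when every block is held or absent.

towers=[C; D/B; E] holding=A

step 1 (unstack(E, B)): towers=[C/A/B; D] holding=E
step 2 (putdown(E)): towers=[C/A/B; D; E] holding=-
step 3 (unstack(B, A)): towers=[C/A; D; E] holding=B
step 4 (stack(B, D)): towers=[C/A; D/B; E] holding=-
step 5 (unstack(A, C)): towers=[C; D/B; E] holding=A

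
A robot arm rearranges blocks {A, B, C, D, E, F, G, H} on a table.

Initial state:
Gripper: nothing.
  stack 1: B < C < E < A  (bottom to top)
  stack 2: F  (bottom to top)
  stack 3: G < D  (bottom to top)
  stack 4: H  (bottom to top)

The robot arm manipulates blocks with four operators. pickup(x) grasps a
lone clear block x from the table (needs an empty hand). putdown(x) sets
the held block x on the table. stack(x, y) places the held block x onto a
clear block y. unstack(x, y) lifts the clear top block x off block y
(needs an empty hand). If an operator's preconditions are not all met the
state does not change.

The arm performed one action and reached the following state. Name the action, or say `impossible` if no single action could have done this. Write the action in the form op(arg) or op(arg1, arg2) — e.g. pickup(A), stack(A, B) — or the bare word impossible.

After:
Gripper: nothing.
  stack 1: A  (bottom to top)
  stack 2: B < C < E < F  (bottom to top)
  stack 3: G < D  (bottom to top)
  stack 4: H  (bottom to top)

impossible

target: towers=[A; B/C/E/F; G/D; H] holding=-
     unstack(A, E) → towers=[B/C/E; F; G/D; H] holding=A
         pickup(H) → towers=[B/C/E/A; F; G/D] holding=H
         pickup(F) → towers=[B/C/E/A; G/D; H] holding=F
     unstack(D, G) → towers=[B/C/E/A; F; G; H] holding=D
none of the 4 applicable actions match → impossible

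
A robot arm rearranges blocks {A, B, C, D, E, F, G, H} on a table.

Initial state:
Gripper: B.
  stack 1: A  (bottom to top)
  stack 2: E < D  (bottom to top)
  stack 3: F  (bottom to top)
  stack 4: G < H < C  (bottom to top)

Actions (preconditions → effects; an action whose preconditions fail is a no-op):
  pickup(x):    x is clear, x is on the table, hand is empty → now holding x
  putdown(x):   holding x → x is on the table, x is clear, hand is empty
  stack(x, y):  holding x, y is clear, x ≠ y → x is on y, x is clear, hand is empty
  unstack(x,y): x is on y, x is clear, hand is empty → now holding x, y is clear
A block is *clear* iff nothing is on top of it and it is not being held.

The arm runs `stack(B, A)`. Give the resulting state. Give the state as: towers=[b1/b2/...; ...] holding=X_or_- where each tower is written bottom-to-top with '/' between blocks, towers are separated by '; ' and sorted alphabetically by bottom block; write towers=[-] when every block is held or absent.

before: towers=[A; E/D; F; G/H/C] holding=B
pre[stack(B, A)]: holding(B) ✓, clear(A) ✓, B≠A ✓
all met → apply stack(B, A)
after:  towers=[A/B; E/D; F; G/H/C] holding=-

towers=[A/B; E/D; F; G/H/C] holding=-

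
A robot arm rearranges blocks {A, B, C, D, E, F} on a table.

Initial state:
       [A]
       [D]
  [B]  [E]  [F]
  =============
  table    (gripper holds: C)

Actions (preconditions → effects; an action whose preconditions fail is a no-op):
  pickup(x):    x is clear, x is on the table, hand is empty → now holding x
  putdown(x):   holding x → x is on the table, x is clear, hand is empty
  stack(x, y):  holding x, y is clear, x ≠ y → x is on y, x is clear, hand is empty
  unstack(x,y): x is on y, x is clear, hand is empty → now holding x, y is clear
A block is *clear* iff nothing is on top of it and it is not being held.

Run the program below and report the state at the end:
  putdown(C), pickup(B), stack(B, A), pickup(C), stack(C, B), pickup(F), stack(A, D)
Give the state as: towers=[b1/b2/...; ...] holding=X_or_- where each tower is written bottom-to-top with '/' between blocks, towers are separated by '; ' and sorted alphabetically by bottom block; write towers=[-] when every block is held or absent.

step 1 (putdown(C)): towers=[B; C; E/D/A; F] holding=-
step 2 (pickup(B)): towers=[C; E/D/A; F] holding=B
step 3 (stack(B, A)): towers=[C; E/D/A/B; F] holding=-
step 4 (pickup(C)): towers=[E/D/A/B; F] holding=C
step 5 (stack(C, B)): towers=[E/D/A/B/C; F] holding=-
step 6 (pickup(F)): towers=[E/D/A/B/C] holding=F
step 7 (stack(A, D)) [no-op]: towers=[E/D/A/B/C] holding=F

towers=[E/D/A/B/C] holding=F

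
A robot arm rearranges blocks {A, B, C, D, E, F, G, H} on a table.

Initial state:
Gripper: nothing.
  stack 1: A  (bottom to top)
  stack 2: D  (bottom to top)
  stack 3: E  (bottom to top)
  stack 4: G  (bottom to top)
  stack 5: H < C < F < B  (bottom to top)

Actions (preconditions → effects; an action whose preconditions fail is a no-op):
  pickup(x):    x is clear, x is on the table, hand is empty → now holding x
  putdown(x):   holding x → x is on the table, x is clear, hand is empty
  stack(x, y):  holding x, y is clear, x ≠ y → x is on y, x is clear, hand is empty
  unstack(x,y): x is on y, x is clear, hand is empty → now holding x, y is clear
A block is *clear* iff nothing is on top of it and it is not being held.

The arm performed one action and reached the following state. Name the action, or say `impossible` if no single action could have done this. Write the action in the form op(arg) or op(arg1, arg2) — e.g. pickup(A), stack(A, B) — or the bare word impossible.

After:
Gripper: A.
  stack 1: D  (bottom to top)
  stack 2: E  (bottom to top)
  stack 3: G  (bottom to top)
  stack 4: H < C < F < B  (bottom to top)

pickup(A)

target: towers=[D; E; G; H/C/F/B] holding=A
         pickup(G) → towers=[A; D; E; H/C/F/B] holding=G
         pickup(A) → towers=[D; E; G; H/C/F/B] holding=A  ← match
         pickup(E) → towers=[A; D; G; H/C/F/B] holding=E
     unstack(B, F) → towers=[A; D; E; G; H/C/F] holding=B
         pickup(D) → towers=[A; E; G; H/C/F/B] holding=D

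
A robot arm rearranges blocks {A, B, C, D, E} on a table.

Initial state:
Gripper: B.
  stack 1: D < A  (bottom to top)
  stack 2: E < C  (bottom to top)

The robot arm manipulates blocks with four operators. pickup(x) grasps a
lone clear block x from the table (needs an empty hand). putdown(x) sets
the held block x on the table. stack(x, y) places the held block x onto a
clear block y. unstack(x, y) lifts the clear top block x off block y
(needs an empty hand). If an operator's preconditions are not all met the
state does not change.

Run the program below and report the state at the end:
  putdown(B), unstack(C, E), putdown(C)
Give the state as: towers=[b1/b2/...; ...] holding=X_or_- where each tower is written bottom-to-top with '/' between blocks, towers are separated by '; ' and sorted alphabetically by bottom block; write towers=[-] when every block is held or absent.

towers=[B; C; D/A; E] holding=-

step 1 (putdown(B)): towers=[B; D/A; E/C] holding=-
step 2 (unstack(C, E)): towers=[B; D/A; E] holding=C
step 3 (putdown(C)): towers=[B; C; D/A; E] holding=-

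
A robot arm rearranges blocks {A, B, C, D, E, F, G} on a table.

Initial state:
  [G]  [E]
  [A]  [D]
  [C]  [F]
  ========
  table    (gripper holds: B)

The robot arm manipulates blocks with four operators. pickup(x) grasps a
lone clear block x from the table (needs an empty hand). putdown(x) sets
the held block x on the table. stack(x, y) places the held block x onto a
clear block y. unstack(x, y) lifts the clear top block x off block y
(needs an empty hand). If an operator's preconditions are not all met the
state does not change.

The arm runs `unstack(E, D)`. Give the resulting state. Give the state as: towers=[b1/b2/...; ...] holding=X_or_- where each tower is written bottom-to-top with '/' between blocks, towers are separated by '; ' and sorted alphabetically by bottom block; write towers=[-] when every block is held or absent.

towers=[C/A/G; F/D/E] holding=B

before: towers=[C/A/G; F/D/E] holding=B
pre[unstack(E, D)]: on(E,D) yes, clear(E) yes, handempty no
handempty unmet → unstack(E, D) is a no-op
after:  towers=[C/A/G; F/D/E] holding=B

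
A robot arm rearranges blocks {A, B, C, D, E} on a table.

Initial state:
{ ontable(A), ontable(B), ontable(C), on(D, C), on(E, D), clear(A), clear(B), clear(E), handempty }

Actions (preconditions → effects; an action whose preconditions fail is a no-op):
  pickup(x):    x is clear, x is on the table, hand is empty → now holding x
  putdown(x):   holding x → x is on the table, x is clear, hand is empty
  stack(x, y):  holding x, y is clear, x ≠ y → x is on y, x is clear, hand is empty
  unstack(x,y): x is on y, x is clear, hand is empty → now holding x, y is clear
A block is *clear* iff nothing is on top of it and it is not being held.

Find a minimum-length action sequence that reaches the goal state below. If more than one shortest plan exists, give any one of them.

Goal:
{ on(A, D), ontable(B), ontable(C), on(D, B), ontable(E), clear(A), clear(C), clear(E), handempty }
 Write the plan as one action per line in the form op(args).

unstack(E, D)
putdown(E)
unstack(D, C)
stack(D, B)
pickup(A)
stack(A, D)

step 1 (unstack(E, D)): towers=[A; B; C/D] holding=E
step 2 (putdown(E)): towers=[A; B; C/D; E] holding=-
step 3 (unstack(D, C)): towers=[A; B; C; E] holding=D
step 4 (stack(D, B)): towers=[A; B/D; C; E] holding=-
step 5 (pickup(A)): towers=[B/D; C; E] holding=A
step 6 (stack(A, D)): towers=[B/D/A; C; E] holding=-
goal check: towers=[B/D/A; C; E] holding=- — reached (length 6, optimal by BFS)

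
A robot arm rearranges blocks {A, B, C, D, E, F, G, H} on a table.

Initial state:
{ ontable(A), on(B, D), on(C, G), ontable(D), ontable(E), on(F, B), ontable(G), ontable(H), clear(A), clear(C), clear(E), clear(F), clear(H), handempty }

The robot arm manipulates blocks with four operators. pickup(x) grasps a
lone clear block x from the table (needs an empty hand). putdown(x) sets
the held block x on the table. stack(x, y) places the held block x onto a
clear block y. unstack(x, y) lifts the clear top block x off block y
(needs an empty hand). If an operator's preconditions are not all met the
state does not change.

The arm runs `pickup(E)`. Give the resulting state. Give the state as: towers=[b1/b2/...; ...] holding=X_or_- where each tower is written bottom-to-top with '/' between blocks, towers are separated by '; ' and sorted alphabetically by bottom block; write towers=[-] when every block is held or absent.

towers=[A; D/B/F; G/C; H] holding=E

before: towers=[A; D/B/F; E; G/C; H] holding=-
pre[pickup(E)]: clear(E) yes, ontable(E) yes, handempty yes
all met → apply pickup(E)
after:  towers=[A; D/B/F; G/C; H] holding=E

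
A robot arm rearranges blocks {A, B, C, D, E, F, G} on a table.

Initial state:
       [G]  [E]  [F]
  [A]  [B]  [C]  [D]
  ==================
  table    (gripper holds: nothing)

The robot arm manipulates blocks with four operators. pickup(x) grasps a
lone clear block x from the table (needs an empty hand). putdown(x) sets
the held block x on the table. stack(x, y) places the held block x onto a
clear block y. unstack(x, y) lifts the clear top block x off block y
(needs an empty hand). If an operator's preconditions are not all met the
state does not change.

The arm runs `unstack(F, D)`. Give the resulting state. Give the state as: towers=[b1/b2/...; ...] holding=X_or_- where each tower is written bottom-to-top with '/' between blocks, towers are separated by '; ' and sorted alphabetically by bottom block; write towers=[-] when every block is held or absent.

towers=[A; B/G; C/E; D] holding=F

before: towers=[A; B/G; C/E; D/F] holding=-
pre[unstack(F, D)]: on(F,D) yes, clear(F) yes, handempty yes
all met → apply unstack(F, D)
after:  towers=[A; B/G; C/E; D] holding=F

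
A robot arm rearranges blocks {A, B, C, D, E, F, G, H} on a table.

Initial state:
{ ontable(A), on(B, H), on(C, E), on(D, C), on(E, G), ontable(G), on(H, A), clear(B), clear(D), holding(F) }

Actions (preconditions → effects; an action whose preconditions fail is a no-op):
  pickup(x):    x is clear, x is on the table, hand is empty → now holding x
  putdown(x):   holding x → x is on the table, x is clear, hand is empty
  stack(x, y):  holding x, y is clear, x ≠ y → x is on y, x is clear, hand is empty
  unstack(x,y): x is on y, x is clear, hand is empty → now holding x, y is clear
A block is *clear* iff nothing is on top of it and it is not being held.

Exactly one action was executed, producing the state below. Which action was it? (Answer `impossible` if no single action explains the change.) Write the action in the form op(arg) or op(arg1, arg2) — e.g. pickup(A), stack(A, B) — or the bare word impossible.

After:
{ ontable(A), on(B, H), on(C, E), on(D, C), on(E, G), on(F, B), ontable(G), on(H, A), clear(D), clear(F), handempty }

target: towers=[A/H/B/F; G/E/C/D] holding=-
        putdown(F) → towers=[A/H/B; F; G/E/C/D] holding=-
       stack(F, B) → towers=[A/H/B/F; G/E/C/D] holding=-  ← match
       stack(F, D) → towers=[A/H/B; G/E/C/D/F] holding=-

stack(F, B)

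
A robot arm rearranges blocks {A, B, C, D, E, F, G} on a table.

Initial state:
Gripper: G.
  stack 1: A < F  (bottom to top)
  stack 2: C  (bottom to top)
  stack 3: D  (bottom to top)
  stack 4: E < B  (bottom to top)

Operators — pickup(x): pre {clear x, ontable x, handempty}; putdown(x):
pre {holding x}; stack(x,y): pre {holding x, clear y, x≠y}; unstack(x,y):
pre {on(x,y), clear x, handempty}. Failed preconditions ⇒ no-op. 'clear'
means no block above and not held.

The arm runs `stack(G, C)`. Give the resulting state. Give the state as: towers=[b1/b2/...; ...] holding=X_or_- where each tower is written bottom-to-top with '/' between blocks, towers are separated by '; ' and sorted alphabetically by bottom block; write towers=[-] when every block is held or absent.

towers=[A/F; C/G; D; E/B] holding=-

before: towers=[A/F; C; D; E/B] holding=G
pre[stack(G, C)]: holding(G) yes, clear(C) yes, G≠C yes
all met → apply stack(G, C)
after:  towers=[A/F; C/G; D; E/B] holding=-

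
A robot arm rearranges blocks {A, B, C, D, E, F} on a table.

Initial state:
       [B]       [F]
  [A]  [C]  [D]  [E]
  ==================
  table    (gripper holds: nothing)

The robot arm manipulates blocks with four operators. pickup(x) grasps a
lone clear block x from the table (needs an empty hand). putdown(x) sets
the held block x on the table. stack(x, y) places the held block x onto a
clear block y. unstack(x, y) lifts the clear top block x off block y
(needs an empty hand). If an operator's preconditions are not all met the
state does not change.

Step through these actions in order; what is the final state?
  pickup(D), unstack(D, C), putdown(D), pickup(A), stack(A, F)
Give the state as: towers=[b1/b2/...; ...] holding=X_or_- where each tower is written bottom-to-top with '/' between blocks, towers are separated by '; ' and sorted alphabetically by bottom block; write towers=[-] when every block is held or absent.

step 1 (pickup(D)): towers=[A; C/B; E/F] holding=D
step 2 (unstack(D, C)) [no-op]: towers=[A; C/B; E/F] holding=D
step 3 (putdown(D)): towers=[A; C/B; D; E/F] holding=-
step 4 (pickup(A)): towers=[C/B; D; E/F] holding=A
step 5 (stack(A, F)): towers=[C/B; D; E/F/A] holding=-

towers=[C/B; D; E/F/A] holding=-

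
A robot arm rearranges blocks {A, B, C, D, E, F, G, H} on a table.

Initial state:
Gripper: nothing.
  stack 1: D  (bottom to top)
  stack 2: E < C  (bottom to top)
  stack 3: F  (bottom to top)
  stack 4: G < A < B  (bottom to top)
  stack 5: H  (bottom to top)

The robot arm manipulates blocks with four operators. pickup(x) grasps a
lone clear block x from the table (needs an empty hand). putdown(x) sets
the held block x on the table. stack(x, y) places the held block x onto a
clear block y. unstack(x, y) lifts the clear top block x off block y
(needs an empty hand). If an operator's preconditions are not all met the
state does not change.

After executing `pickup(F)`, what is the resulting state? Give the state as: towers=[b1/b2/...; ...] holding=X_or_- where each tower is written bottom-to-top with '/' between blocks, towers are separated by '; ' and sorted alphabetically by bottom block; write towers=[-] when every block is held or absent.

before: towers=[D; E/C; F; G/A/B; H] holding=-
pre[pickup(F)]: clear(F) ✓, ontable(F) ✓, handempty ✓
all met → apply pickup(F)
after:  towers=[D; E/C; G/A/B; H] holding=F

towers=[D; E/C; G/A/B; H] holding=F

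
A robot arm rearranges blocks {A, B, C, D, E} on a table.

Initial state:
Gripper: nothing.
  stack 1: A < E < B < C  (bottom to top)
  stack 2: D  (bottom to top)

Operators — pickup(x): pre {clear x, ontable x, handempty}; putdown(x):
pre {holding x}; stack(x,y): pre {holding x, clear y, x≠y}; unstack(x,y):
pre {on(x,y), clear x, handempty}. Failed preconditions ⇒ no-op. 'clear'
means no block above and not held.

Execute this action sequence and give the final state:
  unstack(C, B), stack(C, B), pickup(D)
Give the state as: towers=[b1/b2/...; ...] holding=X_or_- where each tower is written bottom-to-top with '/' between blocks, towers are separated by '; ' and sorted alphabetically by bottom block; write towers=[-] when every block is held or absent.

step 1 (unstack(C, B)): towers=[A/E/B; D] holding=C
step 2 (stack(C, B)): towers=[A/E/B/C; D] holding=-
step 3 (pickup(D)): towers=[A/E/B/C] holding=D

towers=[A/E/B/C] holding=D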